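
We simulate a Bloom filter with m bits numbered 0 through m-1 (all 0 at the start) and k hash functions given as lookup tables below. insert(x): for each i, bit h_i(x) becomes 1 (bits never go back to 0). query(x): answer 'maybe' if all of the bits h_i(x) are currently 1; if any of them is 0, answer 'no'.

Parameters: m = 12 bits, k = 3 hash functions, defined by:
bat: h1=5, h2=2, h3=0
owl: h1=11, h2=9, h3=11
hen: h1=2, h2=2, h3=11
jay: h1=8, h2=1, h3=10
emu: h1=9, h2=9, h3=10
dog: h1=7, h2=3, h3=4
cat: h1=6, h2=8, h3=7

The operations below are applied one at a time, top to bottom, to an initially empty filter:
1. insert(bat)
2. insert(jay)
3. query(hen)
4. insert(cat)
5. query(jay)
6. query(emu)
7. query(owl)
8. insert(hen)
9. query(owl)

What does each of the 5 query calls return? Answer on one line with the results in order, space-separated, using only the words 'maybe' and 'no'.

Start: bits=000000000000
Op 1: insert bat -> sets bits 0 2 5 -> bits=101001000000
Op 2: insert jay -> sets bits 1 8 10 -> bits=111001001010
Op 3: query hen -> checks bit2=1, bit11=0 (has a 0) -> no
Op 4: insert cat -> sets bits 6 7 8 -> bits=111001111010
Op 5: query jay -> checks bit1=1, bit8=1, bit10=1 (all 1) -> maybe
Op 6: query emu -> checks bit9=0, bit10=1 (has a 0) -> no
Op 7: query owl -> checks bit9=0, bit11=0 (has a 0) -> no
Op 8: insert hen -> sets bits 2 11 -> bits=111001111011
Op 9: query owl -> checks bit9=0, bit11=1 (has a 0) -> no
Query results in order: no maybe no no no

Answer: no maybe no no no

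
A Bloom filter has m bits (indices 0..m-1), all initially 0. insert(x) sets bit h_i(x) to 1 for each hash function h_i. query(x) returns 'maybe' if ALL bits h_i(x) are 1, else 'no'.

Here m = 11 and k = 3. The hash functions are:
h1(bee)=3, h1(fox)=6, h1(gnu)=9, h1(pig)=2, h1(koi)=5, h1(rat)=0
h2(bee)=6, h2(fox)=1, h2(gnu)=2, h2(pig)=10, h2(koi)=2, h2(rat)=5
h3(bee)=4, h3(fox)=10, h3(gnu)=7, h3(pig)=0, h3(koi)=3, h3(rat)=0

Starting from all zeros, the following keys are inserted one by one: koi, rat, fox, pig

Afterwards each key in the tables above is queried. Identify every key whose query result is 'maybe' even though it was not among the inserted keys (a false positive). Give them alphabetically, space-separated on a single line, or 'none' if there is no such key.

Start: bits=00000000000
After insert 'koi': sets bits 2 3 5 -> bits=00110100000
After insert 'rat': sets bits 0 5 -> bits=10110100000
After insert 'fox': sets bits 1 6 10 -> bits=11110110001
After insert 'pig': sets bits 0 2 10 -> bits=11110110001
Not inserted: bee gnu — query each against bits=11110110001:
query bee: checks bit3=1, bit4=0, bit6=1 (has a 0) -> no => not a false positive
query gnu: checks bit2=1, bit7=0, bit9=0 (has a 0) -> no => not a false positive
False positives (alphabetical): none

Answer: none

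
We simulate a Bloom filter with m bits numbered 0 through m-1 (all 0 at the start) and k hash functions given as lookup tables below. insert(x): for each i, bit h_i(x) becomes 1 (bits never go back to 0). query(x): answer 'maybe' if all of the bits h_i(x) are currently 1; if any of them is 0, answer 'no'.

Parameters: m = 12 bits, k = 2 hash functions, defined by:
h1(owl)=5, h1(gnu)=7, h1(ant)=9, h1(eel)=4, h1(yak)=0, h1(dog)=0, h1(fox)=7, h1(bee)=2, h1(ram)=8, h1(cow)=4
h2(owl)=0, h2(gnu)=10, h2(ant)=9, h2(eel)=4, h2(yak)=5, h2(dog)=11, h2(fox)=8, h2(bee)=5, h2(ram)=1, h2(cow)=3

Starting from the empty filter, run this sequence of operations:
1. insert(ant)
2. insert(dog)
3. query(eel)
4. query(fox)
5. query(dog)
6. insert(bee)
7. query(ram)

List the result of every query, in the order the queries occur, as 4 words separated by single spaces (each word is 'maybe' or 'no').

Answer: no no maybe no

Derivation:
Start: bits=000000000000
Op 1: insert ant -> sets bits 9 -> bits=000000000100
Op 2: insert dog -> sets bits 0 11 -> bits=100000000101
Op 3: query eel -> checks bit4=0 (has a 0) -> no
Op 4: query fox -> checks bit7=0, bit8=0 (has a 0) -> no
Op 5: query dog -> checks bit0=1, bit11=1 (all 1) -> maybe
Op 6: insert bee -> sets bits 2 5 -> bits=101001000101
Op 7: query ram -> checks bit1=0, bit8=0 (has a 0) -> no
Query results in order: no no maybe no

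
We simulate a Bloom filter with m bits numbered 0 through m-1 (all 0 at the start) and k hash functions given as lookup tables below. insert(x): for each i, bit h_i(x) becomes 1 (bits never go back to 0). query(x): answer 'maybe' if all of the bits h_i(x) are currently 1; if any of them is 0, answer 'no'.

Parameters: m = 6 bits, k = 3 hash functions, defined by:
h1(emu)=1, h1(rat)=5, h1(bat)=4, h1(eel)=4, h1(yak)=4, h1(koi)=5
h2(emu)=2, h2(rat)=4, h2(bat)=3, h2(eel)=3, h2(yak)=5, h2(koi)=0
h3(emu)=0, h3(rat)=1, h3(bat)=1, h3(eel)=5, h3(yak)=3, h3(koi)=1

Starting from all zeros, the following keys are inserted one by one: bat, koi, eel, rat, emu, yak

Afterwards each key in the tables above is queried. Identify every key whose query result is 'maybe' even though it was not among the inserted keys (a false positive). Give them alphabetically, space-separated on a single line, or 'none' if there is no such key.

Answer: none

Derivation:
Start: bits=000000
After insert 'bat': sets bits 1 3 4 -> bits=010110
After insert 'koi': sets bits 0 1 5 -> bits=110111
After insert 'eel': sets bits 3 4 5 -> bits=110111
After insert 'rat': sets bits 1 4 5 -> bits=110111
After insert 'emu': sets bits 0 1 2 -> bits=111111
After insert 'yak': sets bits 3 4 5 -> bits=111111
Not inserted: (none) — query each against bits=111111:
False positives (alphabetical): none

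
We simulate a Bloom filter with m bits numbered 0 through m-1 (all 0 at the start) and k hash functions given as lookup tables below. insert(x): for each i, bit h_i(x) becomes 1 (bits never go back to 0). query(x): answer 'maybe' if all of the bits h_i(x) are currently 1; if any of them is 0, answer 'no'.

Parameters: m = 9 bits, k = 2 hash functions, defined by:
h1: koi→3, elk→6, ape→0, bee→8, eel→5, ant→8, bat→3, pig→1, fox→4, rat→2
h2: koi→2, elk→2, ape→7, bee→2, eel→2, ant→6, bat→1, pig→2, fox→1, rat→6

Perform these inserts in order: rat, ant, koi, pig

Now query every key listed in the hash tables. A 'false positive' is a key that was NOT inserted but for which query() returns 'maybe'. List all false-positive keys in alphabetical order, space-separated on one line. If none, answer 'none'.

Start: bits=000000000
After insert 'rat': sets bits 2 6 -> bits=001000100
After insert 'ant': sets bits 6 8 -> bits=001000101
After insert 'koi': sets bits 2 3 -> bits=001100101
After insert 'pig': sets bits 1 2 -> bits=011100101
Not inserted: ape bat bee eel elk fox — query each against bits=011100101:
query ape: checks bit0=0, bit7=0 (has a 0) -> no => not a false positive
query bat: checks bit1=1, bit3=1 (all 1) -> maybe => FALSE POSITIVE
query bee: checks bit2=1, bit8=1 (all 1) -> maybe => FALSE POSITIVE
query eel: checks bit2=1, bit5=0 (has a 0) -> no => not a false positive
query elk: checks bit2=1, bit6=1 (all 1) -> maybe => FALSE POSITIVE
query fox: checks bit1=1, bit4=0 (has a 0) -> no => not a false positive
False positives (alphabetical): bat bee elk

Answer: bat bee elk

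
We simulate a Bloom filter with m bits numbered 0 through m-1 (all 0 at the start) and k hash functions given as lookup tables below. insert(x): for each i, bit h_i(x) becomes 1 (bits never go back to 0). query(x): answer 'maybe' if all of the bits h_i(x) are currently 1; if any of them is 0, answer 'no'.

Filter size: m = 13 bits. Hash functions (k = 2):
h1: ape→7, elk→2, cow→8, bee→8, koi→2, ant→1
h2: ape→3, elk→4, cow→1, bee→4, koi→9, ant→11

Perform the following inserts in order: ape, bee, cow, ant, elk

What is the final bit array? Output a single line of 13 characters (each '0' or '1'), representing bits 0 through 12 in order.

Start: bits=0000000000000
After insert 'ape': sets bits 3 7 -> bits=0001000100000
After insert 'bee': sets bits 4 8 -> bits=0001100110000
After insert 'cow': sets bits 1 8 -> bits=0101100110000
After insert 'ant': sets bits 1 11 -> bits=0101100110010
After insert 'elk': sets bits 2 4 -> bits=0111100110010

Answer: 0111100110010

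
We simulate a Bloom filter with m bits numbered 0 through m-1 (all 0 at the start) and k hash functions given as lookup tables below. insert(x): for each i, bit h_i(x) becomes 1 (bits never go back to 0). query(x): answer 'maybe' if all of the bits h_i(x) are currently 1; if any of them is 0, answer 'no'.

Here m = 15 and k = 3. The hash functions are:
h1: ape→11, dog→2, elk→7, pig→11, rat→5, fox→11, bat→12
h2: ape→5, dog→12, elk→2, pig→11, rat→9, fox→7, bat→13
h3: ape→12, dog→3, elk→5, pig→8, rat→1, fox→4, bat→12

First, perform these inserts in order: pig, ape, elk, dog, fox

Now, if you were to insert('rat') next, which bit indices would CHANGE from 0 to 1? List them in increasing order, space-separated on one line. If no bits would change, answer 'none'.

Answer: 1 9

Derivation:
Start: bits=000000000000000
After insert 'pig': sets bits 8 11 -> bits=000000001001000
After insert 'ape': sets bits 5 11 12 -> bits=000001001001100
After insert 'elk': sets bits 2 5 7 -> bits=001001011001100
After insert 'dog': sets bits 2 3 12 -> bits=001101011001100
After insert 'fox': sets bits 4 7 11 -> bits=001111011001100
insert 'rat' would touch bits 1 5 9; currently bit1=0, bit5=1, bit9=0
Bits that are 0 among those (would change 0->1): 1 9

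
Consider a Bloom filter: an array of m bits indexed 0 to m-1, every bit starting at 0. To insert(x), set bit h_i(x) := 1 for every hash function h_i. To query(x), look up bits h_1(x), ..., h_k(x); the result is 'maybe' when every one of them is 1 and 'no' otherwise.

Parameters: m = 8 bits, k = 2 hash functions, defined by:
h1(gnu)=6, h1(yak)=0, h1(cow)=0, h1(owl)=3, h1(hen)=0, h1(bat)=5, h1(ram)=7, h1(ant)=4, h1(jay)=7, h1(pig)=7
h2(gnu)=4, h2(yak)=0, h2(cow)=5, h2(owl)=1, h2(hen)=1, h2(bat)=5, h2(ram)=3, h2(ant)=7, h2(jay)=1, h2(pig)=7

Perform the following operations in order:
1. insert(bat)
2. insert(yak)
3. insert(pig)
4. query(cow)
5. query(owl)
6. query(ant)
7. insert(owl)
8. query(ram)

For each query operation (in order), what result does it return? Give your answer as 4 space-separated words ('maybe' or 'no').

Start: bits=00000000
Op 1: insert bat -> sets bits 5 -> bits=00000100
Op 2: insert yak -> sets bits 0 -> bits=10000100
Op 3: insert pig -> sets bits 7 -> bits=10000101
Op 4: query cow -> checks bit0=1, bit5=1 (all 1) -> maybe
Op 5: query owl -> checks bit1=0, bit3=0 (has a 0) -> no
Op 6: query ant -> checks bit4=0, bit7=1 (has a 0) -> no
Op 7: insert owl -> sets bits 1 3 -> bits=11010101
Op 8: query ram -> checks bit3=1, bit7=1 (all 1) -> maybe
Query results in order: maybe no no maybe

Answer: maybe no no maybe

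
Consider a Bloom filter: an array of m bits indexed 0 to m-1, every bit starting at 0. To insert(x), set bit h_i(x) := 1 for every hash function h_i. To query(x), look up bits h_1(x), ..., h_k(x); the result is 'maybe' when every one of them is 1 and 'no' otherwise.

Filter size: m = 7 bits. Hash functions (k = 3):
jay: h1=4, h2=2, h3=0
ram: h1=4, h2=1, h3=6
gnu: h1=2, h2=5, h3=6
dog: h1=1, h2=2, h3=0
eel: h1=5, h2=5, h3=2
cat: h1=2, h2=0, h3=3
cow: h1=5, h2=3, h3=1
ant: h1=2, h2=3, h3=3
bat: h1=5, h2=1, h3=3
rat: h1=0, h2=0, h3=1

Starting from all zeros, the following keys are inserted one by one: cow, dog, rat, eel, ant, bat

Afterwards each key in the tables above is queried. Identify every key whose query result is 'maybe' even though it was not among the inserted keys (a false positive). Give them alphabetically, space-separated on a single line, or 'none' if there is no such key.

Answer: cat

Derivation:
Start: bits=0000000
After insert 'cow': sets bits 1 3 5 -> bits=0101010
After insert 'dog': sets bits 0 1 2 -> bits=1111010
After insert 'rat': sets bits 0 1 -> bits=1111010
After insert 'eel': sets bits 2 5 -> bits=1111010
After insert 'ant': sets bits 2 3 -> bits=1111010
After insert 'bat': sets bits 1 3 5 -> bits=1111010
Not inserted: cat gnu jay ram — query each against bits=1111010:
query cat: checks bit0=1, bit2=1, bit3=1 (all 1) -> maybe => FALSE POSITIVE
query gnu: checks bit2=1, bit5=1, bit6=0 (has a 0) -> no => not a false positive
query jay: checks bit0=1, bit2=1, bit4=0 (has a 0) -> no => not a false positive
query ram: checks bit1=1, bit4=0, bit6=0 (has a 0) -> no => not a false positive
False positives (alphabetical): cat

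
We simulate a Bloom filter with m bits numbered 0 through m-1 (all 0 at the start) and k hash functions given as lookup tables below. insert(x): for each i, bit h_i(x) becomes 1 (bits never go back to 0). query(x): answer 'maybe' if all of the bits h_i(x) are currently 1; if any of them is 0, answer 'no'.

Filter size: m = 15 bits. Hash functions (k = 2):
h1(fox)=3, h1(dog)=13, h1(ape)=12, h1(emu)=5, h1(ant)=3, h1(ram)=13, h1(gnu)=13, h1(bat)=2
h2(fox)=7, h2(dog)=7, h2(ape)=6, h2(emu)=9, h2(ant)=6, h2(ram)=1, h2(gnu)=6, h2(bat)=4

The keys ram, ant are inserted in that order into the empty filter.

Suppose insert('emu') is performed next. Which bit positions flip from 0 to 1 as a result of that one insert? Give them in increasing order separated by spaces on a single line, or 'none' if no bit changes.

Start: bits=000000000000000
After insert 'ram': sets bits 1 13 -> bits=010000000000010
After insert 'ant': sets bits 3 6 -> bits=010100100000010
insert 'emu' would touch bits 5 9; currently bit5=0, bit9=0
Bits that are 0 among those (would change 0->1): 5 9

Answer: 5 9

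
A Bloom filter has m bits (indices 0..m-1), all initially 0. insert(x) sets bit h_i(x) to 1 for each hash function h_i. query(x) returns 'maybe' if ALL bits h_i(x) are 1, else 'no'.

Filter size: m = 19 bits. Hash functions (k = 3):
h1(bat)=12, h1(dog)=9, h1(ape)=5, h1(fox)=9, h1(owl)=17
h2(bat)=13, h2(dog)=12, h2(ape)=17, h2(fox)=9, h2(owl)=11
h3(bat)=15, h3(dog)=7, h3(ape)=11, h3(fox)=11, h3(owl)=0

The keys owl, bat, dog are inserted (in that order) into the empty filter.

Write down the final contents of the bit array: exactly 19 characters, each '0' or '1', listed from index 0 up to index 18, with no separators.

Answer: 1000000101011101010

Derivation:
Start: bits=0000000000000000000
After insert 'owl': sets bits 0 11 17 -> bits=1000000000010000010
After insert 'bat': sets bits 12 13 15 -> bits=1000000000011101010
After insert 'dog': sets bits 7 9 12 -> bits=1000000101011101010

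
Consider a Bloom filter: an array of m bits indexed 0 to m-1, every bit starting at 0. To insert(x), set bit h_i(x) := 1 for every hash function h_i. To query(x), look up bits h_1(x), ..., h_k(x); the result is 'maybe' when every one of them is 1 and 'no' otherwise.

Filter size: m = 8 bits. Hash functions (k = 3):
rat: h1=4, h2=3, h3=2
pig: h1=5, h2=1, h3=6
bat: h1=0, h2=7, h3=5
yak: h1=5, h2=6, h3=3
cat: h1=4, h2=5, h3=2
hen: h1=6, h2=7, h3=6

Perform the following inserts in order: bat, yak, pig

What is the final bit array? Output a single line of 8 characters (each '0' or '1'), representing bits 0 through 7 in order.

Answer: 11010111

Derivation:
Start: bits=00000000
After insert 'bat': sets bits 0 5 7 -> bits=10000101
After insert 'yak': sets bits 3 5 6 -> bits=10010111
After insert 'pig': sets bits 1 5 6 -> bits=11010111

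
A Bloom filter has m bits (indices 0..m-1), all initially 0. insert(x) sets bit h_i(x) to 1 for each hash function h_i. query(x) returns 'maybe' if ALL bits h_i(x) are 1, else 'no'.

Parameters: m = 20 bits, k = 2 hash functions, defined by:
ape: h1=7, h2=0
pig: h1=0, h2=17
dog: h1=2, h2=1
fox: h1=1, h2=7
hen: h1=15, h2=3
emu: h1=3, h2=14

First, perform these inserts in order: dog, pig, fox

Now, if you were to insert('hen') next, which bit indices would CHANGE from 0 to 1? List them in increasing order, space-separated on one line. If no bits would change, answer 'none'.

Answer: 3 15

Derivation:
Start: bits=00000000000000000000
After insert 'dog': sets bits 1 2 -> bits=01100000000000000000
After insert 'pig': sets bits 0 17 -> bits=11100000000000000100
After insert 'fox': sets bits 1 7 -> bits=11100001000000000100
insert 'hen' would touch bits 3 15; currently bit3=0, bit15=0
Bits that are 0 among those (would change 0->1): 3 15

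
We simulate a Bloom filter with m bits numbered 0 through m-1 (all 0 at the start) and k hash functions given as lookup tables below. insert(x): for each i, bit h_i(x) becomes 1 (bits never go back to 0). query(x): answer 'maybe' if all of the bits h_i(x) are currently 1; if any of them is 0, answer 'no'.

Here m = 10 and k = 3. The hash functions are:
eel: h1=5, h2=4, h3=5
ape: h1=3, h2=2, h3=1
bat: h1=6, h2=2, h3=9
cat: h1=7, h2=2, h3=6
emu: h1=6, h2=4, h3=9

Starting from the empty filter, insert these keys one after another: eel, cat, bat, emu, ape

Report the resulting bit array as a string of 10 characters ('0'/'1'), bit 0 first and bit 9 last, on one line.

Start: bits=0000000000
After insert 'eel': sets bits 4 5 -> bits=0000110000
After insert 'cat': sets bits 2 6 7 -> bits=0010111100
After insert 'bat': sets bits 2 6 9 -> bits=0010111101
After insert 'emu': sets bits 4 6 9 -> bits=0010111101
After insert 'ape': sets bits 1 2 3 -> bits=0111111101

Answer: 0111111101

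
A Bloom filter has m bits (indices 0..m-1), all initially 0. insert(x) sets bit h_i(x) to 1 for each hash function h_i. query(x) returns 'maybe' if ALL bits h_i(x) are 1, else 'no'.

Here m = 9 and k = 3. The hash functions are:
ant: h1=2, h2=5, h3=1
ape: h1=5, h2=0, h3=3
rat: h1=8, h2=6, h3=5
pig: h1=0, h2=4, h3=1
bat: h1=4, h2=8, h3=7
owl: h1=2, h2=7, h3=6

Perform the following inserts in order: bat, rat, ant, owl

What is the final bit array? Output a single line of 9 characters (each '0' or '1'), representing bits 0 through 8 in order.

Answer: 011011111

Derivation:
Start: bits=000000000
After insert 'bat': sets bits 4 7 8 -> bits=000010011
After insert 'rat': sets bits 5 6 8 -> bits=000011111
After insert 'ant': sets bits 1 2 5 -> bits=011011111
After insert 'owl': sets bits 2 6 7 -> bits=011011111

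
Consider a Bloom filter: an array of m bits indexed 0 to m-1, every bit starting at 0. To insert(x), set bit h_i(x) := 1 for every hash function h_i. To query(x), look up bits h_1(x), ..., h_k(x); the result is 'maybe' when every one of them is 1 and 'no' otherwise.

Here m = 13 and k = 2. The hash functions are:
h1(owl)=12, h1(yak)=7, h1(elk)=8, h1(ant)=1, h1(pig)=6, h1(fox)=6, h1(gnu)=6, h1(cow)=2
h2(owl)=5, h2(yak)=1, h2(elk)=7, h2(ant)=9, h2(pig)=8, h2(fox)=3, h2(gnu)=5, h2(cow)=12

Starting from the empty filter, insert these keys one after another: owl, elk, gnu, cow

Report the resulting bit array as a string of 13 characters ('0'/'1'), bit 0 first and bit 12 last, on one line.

Answer: 0010011110001

Derivation:
Start: bits=0000000000000
After insert 'owl': sets bits 5 12 -> bits=0000010000001
After insert 'elk': sets bits 7 8 -> bits=0000010110001
After insert 'gnu': sets bits 5 6 -> bits=0000011110001
After insert 'cow': sets bits 2 12 -> bits=0010011110001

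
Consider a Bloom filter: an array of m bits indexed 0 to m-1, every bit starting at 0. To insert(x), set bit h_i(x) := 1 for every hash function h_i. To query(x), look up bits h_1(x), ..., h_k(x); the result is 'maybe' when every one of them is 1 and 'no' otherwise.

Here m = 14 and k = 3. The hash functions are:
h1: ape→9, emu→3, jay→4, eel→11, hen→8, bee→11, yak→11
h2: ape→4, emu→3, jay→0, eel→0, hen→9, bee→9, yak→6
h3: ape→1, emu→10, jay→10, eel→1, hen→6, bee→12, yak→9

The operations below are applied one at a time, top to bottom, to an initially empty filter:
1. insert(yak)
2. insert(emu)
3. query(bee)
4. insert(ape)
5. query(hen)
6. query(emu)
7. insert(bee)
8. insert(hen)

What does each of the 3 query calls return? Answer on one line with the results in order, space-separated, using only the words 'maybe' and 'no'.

Answer: no no maybe

Derivation:
Start: bits=00000000000000
Op 1: insert yak -> sets bits 6 9 11 -> bits=00000010010100
Op 2: insert emu -> sets bits 3 10 -> bits=00010010011100
Op 3: query bee -> checks bit9=1, bit11=1, bit12=0 (has a 0) -> no
Op 4: insert ape -> sets bits 1 4 9 -> bits=01011010011100
Op 5: query hen -> checks bit6=1, bit8=0, bit9=1 (has a 0) -> no
Op 6: query emu -> checks bit3=1, bit10=1 (all 1) -> maybe
Op 7: insert bee -> sets bits 9 11 12 -> bits=01011010011110
Op 8: insert hen -> sets bits 6 8 9 -> bits=01011010111110
Query results in order: no no maybe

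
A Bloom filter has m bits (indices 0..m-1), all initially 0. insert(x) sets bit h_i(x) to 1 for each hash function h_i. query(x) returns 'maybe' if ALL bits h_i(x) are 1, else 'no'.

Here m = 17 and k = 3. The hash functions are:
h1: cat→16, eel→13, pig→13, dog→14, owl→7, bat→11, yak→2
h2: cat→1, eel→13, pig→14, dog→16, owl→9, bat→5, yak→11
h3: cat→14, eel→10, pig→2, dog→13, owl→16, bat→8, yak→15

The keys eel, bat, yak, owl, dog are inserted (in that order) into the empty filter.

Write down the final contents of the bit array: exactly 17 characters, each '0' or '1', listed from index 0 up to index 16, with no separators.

Start: bits=00000000000000000
After insert 'eel': sets bits 10 13 -> bits=00000000001001000
After insert 'bat': sets bits 5 8 11 -> bits=00000100101101000
After insert 'yak': sets bits 2 11 15 -> bits=00100100101101010
After insert 'owl': sets bits 7 9 16 -> bits=00100101111101011
After insert 'dog': sets bits 13 14 16 -> bits=00100101111101111

Answer: 00100101111101111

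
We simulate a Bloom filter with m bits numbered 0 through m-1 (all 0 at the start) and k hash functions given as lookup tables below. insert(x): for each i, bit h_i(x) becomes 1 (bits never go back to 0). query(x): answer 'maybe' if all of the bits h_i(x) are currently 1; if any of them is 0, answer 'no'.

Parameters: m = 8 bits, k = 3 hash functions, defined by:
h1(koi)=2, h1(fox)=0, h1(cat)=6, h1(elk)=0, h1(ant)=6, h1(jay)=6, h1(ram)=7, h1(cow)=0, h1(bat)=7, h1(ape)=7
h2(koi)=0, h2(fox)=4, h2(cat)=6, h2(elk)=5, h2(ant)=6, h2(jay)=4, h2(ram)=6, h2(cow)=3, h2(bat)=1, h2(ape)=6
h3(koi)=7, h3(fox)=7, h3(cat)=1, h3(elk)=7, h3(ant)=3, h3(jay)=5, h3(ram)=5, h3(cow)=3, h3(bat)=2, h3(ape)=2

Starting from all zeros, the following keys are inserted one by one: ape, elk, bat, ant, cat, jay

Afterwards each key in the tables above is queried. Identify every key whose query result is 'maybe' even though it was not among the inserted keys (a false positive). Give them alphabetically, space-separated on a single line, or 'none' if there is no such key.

Start: bits=00000000
After insert 'ape': sets bits 2 6 7 -> bits=00100011
After insert 'elk': sets bits 0 5 7 -> bits=10100111
After insert 'bat': sets bits 1 2 7 -> bits=11100111
After insert 'ant': sets bits 3 6 -> bits=11110111
After insert 'cat': sets bits 1 6 -> bits=11110111
After insert 'jay': sets bits 4 5 6 -> bits=11111111
Not inserted: cow fox koi ram — query each against bits=11111111:
query cow: checks bit0=1, bit3=1 (all 1) -> maybe => FALSE POSITIVE
query fox: checks bit0=1, bit4=1, bit7=1 (all 1) -> maybe => FALSE POSITIVE
query koi: checks bit0=1, bit2=1, bit7=1 (all 1) -> maybe => FALSE POSITIVE
query ram: checks bit5=1, bit6=1, bit7=1 (all 1) -> maybe => FALSE POSITIVE
False positives (alphabetical): cow fox koi ram

Answer: cow fox koi ram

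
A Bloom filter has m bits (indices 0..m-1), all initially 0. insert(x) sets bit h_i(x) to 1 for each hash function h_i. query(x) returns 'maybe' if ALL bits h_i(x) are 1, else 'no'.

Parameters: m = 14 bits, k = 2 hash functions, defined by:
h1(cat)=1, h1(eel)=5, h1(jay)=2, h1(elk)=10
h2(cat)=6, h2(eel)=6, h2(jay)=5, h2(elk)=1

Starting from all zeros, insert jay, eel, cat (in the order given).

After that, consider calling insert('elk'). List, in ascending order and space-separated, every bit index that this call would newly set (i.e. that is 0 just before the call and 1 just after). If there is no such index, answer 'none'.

Start: bits=00000000000000
After insert 'jay': sets bits 2 5 -> bits=00100100000000
After insert 'eel': sets bits 5 6 -> bits=00100110000000
After insert 'cat': sets bits 1 6 -> bits=01100110000000
insert 'elk' would touch bits 1 10; currently bit1=1, bit10=0
Bits that are 0 among those (would change 0->1): 10

Answer: 10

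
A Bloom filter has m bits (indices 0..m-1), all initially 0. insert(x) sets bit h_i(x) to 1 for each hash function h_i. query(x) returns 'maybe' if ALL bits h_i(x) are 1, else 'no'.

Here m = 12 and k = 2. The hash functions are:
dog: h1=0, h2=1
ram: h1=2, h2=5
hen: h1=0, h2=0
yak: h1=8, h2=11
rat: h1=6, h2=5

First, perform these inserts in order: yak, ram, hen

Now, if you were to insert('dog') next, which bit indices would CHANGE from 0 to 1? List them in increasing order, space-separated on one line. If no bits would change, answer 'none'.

Answer: 1

Derivation:
Start: bits=000000000000
After insert 'yak': sets bits 8 11 -> bits=000000001001
After insert 'ram': sets bits 2 5 -> bits=001001001001
After insert 'hen': sets bits 0 -> bits=101001001001
insert 'dog' would touch bits 0 1; currently bit0=1, bit1=0
Bits that are 0 among those (would change 0->1): 1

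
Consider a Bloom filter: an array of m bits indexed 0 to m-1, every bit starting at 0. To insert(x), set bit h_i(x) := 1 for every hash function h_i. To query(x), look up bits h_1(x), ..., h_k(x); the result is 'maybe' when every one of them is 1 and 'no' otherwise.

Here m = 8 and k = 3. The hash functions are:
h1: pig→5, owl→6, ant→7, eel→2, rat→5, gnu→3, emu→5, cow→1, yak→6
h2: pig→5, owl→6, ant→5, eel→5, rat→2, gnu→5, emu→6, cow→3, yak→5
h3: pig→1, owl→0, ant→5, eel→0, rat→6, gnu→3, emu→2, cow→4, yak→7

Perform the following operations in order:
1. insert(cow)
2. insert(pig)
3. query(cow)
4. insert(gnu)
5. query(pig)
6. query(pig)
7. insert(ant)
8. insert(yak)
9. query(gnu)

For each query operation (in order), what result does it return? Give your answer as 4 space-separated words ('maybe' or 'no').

Answer: maybe maybe maybe maybe

Derivation:
Start: bits=00000000
Op 1: insert cow -> sets bits 1 3 4 -> bits=01011000
Op 2: insert pig -> sets bits 1 5 -> bits=01011100
Op 3: query cow -> checks bit1=1, bit3=1, bit4=1 (all 1) -> maybe
Op 4: insert gnu -> sets bits 3 5 -> bits=01011100
Op 5: query pig -> checks bit1=1, bit5=1 (all 1) -> maybe
Op 6: query pig -> checks bit1=1, bit5=1 (all 1) -> maybe
Op 7: insert ant -> sets bits 5 7 -> bits=01011101
Op 8: insert yak -> sets bits 5 6 7 -> bits=01011111
Op 9: query gnu -> checks bit3=1, bit5=1 (all 1) -> maybe
Query results in order: maybe maybe maybe maybe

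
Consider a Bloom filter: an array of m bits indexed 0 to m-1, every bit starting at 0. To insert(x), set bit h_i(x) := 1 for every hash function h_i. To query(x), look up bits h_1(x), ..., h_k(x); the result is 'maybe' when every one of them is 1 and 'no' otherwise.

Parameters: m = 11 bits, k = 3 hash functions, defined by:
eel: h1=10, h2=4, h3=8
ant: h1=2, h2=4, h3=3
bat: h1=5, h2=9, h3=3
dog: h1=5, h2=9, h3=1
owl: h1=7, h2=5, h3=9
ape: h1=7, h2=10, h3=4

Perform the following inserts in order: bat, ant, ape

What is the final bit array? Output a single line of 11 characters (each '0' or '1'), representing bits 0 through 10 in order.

Answer: 00111101011

Derivation:
Start: bits=00000000000
After insert 'bat': sets bits 3 5 9 -> bits=00010100010
After insert 'ant': sets bits 2 3 4 -> bits=00111100010
After insert 'ape': sets bits 4 7 10 -> bits=00111101011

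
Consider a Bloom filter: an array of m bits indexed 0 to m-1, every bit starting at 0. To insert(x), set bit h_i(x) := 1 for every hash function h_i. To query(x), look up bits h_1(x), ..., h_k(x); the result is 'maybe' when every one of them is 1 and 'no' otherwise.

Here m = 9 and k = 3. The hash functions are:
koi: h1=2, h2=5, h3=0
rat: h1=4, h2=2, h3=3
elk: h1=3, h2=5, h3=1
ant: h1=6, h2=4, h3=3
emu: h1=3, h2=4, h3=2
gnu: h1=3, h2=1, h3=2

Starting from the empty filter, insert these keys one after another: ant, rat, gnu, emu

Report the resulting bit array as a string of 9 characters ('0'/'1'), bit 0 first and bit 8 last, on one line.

Start: bits=000000000
After insert 'ant': sets bits 3 4 6 -> bits=000110100
After insert 'rat': sets bits 2 3 4 -> bits=001110100
After insert 'gnu': sets bits 1 2 3 -> bits=011110100
After insert 'emu': sets bits 2 3 4 -> bits=011110100

Answer: 011110100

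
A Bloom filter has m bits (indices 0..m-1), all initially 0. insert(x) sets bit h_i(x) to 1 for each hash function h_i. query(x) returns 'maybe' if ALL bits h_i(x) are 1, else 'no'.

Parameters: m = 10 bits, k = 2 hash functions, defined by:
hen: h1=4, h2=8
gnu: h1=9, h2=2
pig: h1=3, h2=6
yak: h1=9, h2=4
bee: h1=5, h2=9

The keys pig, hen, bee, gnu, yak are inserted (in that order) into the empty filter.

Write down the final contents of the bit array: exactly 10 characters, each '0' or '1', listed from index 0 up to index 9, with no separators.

Start: bits=0000000000
After insert 'pig': sets bits 3 6 -> bits=0001001000
After insert 'hen': sets bits 4 8 -> bits=0001101010
After insert 'bee': sets bits 5 9 -> bits=0001111011
After insert 'gnu': sets bits 2 9 -> bits=0011111011
After insert 'yak': sets bits 4 9 -> bits=0011111011

Answer: 0011111011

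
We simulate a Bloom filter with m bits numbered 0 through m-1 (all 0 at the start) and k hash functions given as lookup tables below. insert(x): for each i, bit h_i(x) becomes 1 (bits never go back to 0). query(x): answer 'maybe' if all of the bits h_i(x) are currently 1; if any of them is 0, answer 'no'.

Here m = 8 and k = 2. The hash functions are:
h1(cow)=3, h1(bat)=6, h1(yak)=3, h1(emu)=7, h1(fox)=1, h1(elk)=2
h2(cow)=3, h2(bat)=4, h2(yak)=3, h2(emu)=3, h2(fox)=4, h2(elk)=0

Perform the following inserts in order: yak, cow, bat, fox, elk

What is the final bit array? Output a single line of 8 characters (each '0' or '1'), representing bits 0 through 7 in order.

Answer: 11111010

Derivation:
Start: bits=00000000
After insert 'yak': sets bits 3 -> bits=00010000
After insert 'cow': sets bits 3 -> bits=00010000
After insert 'bat': sets bits 4 6 -> bits=00011010
After insert 'fox': sets bits 1 4 -> bits=01011010
After insert 'elk': sets bits 0 2 -> bits=11111010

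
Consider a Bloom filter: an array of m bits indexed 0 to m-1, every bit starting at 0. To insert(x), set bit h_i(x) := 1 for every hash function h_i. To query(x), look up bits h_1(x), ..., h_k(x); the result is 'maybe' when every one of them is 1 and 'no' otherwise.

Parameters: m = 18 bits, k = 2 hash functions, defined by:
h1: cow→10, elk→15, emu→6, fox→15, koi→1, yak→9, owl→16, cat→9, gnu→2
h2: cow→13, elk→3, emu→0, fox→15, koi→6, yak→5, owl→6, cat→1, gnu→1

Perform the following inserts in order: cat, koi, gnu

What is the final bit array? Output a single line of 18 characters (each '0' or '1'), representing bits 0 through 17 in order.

Start: bits=000000000000000000
After insert 'cat': sets bits 1 9 -> bits=010000000100000000
After insert 'koi': sets bits 1 6 -> bits=010000100100000000
After insert 'gnu': sets bits 1 2 -> bits=011000100100000000

Answer: 011000100100000000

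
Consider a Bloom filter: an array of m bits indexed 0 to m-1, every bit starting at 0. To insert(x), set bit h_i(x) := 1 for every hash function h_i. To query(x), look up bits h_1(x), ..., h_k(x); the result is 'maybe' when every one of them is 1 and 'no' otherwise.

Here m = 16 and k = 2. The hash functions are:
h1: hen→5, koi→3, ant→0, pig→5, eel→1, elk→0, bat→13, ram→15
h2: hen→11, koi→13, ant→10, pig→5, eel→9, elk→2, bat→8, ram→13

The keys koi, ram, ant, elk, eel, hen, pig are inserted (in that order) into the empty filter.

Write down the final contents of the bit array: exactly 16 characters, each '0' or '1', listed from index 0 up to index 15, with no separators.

Start: bits=0000000000000000
After insert 'koi': sets bits 3 13 -> bits=0001000000000100
After insert 'ram': sets bits 13 15 -> bits=0001000000000101
After insert 'ant': sets bits 0 10 -> bits=1001000000100101
After insert 'elk': sets bits 0 2 -> bits=1011000000100101
After insert 'eel': sets bits 1 9 -> bits=1111000001100101
After insert 'hen': sets bits 5 11 -> bits=1111010001110101
After insert 'pig': sets bits 5 -> bits=1111010001110101

Answer: 1111010001110101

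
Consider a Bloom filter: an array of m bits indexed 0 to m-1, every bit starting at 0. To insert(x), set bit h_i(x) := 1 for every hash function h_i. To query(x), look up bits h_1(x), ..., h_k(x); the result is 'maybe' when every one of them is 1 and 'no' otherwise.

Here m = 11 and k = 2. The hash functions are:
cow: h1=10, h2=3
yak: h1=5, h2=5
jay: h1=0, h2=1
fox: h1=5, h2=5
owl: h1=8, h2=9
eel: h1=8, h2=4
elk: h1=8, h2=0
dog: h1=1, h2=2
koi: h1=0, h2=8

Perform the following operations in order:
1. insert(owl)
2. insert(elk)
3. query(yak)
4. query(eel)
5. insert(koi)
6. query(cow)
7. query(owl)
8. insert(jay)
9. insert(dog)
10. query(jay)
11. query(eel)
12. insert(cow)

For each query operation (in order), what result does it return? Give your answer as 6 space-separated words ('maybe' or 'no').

Start: bits=00000000000
Op 1: insert owl -> sets bits 8 9 -> bits=00000000110
Op 2: insert elk -> sets bits 0 8 -> bits=10000000110
Op 3: query yak -> checks bit5=0 (has a 0) -> no
Op 4: query eel -> checks bit4=0, bit8=1 (has a 0) -> no
Op 5: insert koi -> sets bits 0 8 -> bits=10000000110
Op 6: query cow -> checks bit3=0, bit10=0 (has a 0) -> no
Op 7: query owl -> checks bit8=1, bit9=1 (all 1) -> maybe
Op 8: insert jay -> sets bits 0 1 -> bits=11000000110
Op 9: insert dog -> sets bits 1 2 -> bits=11100000110
Op 10: query jay -> checks bit0=1, bit1=1 (all 1) -> maybe
Op 11: query eel -> checks bit4=0, bit8=1 (has a 0) -> no
Op 12: insert cow -> sets bits 3 10 -> bits=11110000111
Query results in order: no no no maybe maybe no

Answer: no no no maybe maybe no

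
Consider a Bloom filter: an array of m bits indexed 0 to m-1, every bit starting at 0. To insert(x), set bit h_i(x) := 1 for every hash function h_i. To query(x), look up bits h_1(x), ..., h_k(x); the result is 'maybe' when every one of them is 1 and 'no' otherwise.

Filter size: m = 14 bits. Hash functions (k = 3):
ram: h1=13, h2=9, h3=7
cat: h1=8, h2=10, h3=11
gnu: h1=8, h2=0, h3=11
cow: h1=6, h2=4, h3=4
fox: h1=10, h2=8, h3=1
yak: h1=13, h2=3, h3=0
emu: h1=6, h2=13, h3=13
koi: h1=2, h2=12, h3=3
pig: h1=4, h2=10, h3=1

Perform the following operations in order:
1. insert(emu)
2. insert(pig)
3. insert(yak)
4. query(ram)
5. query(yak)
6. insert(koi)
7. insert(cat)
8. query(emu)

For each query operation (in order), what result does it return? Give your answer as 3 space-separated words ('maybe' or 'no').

Start: bits=00000000000000
Op 1: insert emu -> sets bits 6 13 -> bits=00000010000001
Op 2: insert pig -> sets bits 1 4 10 -> bits=01001010001001
Op 3: insert yak -> sets bits 0 3 13 -> bits=11011010001001
Op 4: query ram -> checks bit7=0, bit9=0, bit13=1 (has a 0) -> no
Op 5: query yak -> checks bit0=1, bit3=1, bit13=1 (all 1) -> maybe
Op 6: insert koi -> sets bits 2 3 12 -> bits=11111010001011
Op 7: insert cat -> sets bits 8 10 11 -> bits=11111010101111
Op 8: query emu -> checks bit6=1, bit13=1 (all 1) -> maybe
Query results in order: no maybe maybe

Answer: no maybe maybe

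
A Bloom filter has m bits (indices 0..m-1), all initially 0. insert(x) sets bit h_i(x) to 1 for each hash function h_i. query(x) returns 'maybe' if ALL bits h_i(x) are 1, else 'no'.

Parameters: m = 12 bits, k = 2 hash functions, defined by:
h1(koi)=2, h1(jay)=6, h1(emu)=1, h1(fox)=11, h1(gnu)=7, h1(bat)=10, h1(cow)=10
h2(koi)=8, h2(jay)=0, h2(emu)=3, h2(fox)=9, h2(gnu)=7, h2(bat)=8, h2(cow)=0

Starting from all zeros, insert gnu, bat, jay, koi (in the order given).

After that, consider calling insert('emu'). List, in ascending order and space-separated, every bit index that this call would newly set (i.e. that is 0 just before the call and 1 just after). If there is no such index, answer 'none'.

Start: bits=000000000000
After insert 'gnu': sets bits 7 -> bits=000000010000
After insert 'bat': sets bits 8 10 -> bits=000000011010
After insert 'jay': sets bits 0 6 -> bits=100000111010
After insert 'koi': sets bits 2 8 -> bits=101000111010
insert 'emu' would touch bits 1 3; currently bit1=0, bit3=0
Bits that are 0 among those (would change 0->1): 1 3

Answer: 1 3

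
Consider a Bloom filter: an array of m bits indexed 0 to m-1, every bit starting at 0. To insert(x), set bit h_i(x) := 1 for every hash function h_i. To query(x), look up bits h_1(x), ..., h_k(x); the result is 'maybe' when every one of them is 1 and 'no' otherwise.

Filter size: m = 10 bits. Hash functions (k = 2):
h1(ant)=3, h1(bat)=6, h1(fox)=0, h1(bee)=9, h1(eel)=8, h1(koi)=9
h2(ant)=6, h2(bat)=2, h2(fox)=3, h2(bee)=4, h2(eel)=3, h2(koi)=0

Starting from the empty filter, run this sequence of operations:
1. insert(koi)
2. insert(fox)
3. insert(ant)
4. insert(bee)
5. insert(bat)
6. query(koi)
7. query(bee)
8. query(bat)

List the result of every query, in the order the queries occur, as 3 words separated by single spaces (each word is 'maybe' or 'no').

Answer: maybe maybe maybe

Derivation:
Start: bits=0000000000
Op 1: insert koi -> sets bits 0 9 -> bits=1000000001
Op 2: insert fox -> sets bits 0 3 -> bits=1001000001
Op 3: insert ant -> sets bits 3 6 -> bits=1001001001
Op 4: insert bee -> sets bits 4 9 -> bits=1001101001
Op 5: insert bat -> sets bits 2 6 -> bits=1011101001
Op 6: query koi -> checks bit0=1, bit9=1 (all 1) -> maybe
Op 7: query bee -> checks bit4=1, bit9=1 (all 1) -> maybe
Op 8: query bat -> checks bit2=1, bit6=1 (all 1) -> maybe
Query results in order: maybe maybe maybe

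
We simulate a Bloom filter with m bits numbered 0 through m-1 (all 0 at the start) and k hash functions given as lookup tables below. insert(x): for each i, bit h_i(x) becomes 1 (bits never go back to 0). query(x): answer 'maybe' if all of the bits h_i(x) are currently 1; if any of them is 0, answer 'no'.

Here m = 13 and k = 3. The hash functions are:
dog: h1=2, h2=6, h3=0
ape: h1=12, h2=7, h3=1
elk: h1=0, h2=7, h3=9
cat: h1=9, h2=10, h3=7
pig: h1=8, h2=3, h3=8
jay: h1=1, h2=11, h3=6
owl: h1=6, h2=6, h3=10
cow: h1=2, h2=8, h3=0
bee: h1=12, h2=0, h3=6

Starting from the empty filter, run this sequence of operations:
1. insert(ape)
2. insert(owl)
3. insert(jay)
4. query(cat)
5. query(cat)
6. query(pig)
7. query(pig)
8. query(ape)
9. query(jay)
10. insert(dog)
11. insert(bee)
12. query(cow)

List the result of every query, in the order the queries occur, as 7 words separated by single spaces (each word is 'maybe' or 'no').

Answer: no no no no maybe maybe no

Derivation:
Start: bits=0000000000000
Op 1: insert ape -> sets bits 1 7 12 -> bits=0100000100001
Op 2: insert owl -> sets bits 6 10 -> bits=0100001100101
Op 3: insert jay -> sets bits 1 6 11 -> bits=0100001100111
Op 4: query cat -> checks bit7=1, bit9=0, bit10=1 (has a 0) -> no
Op 5: query cat -> checks bit7=1, bit9=0, bit10=1 (has a 0) -> no
Op 6: query pig -> checks bit3=0, bit8=0 (has a 0) -> no
Op 7: query pig -> checks bit3=0, bit8=0 (has a 0) -> no
Op 8: query ape -> checks bit1=1, bit7=1, bit12=1 (all 1) -> maybe
Op 9: query jay -> checks bit1=1, bit6=1, bit11=1 (all 1) -> maybe
Op 10: insert dog -> sets bits 0 2 6 -> bits=1110001100111
Op 11: insert bee -> sets bits 0 6 12 -> bits=1110001100111
Op 12: query cow -> checks bit0=1, bit2=1, bit8=0 (has a 0) -> no
Query results in order: no no no no maybe maybe no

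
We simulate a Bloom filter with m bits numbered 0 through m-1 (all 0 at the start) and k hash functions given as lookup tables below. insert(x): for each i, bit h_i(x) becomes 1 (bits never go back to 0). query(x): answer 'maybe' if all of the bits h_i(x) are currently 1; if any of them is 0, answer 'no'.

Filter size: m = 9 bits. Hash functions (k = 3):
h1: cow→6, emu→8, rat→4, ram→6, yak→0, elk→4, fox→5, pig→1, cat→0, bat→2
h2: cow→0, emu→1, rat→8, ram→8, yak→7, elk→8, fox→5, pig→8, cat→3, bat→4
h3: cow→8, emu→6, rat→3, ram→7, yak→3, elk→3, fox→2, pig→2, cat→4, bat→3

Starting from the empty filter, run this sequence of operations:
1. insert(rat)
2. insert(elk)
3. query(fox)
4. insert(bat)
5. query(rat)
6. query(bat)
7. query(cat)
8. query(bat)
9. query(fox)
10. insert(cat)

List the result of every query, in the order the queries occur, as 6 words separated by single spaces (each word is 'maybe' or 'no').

Answer: no maybe maybe no maybe no

Derivation:
Start: bits=000000000
Op 1: insert rat -> sets bits 3 4 8 -> bits=000110001
Op 2: insert elk -> sets bits 3 4 8 -> bits=000110001
Op 3: query fox -> checks bit2=0, bit5=0 (has a 0) -> no
Op 4: insert bat -> sets bits 2 3 4 -> bits=001110001
Op 5: query rat -> checks bit3=1, bit4=1, bit8=1 (all 1) -> maybe
Op 6: query bat -> checks bit2=1, bit3=1, bit4=1 (all 1) -> maybe
Op 7: query cat -> checks bit0=0, bit3=1, bit4=1 (has a 0) -> no
Op 8: query bat -> checks bit2=1, bit3=1, bit4=1 (all 1) -> maybe
Op 9: query fox -> checks bit2=1, bit5=0 (has a 0) -> no
Op 10: insert cat -> sets bits 0 3 4 -> bits=101110001
Query results in order: no maybe maybe no maybe no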